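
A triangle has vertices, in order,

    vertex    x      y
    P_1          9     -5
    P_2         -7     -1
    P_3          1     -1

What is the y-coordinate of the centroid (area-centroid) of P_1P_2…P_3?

Apply the shoelace formula. First the cross-terms c_i = x_i·y_{i+1} − x_{i+1}·y_i:
  -44, 8, 4  ⇒  2A = -32, A = -16.
Then Σ (y_i + y_{i+1})·c_i = 224, so ȳ = 224 / (6·(-16)) = -7/3.

-7/3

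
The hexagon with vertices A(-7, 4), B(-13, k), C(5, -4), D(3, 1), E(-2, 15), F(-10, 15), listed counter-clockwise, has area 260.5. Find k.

-14

The doubled signed area Σ (x_i y_{i+1} − x_{i+1} y_i) is linear in k.
With k=0 it equals 353; the coefficient of k is -12 (from the two edges through B).
So -12·k + 353 = 2·260.5 = 521 ⇒ k = -14.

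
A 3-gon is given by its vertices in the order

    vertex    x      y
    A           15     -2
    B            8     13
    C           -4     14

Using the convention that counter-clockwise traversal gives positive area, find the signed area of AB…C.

Apply the shoelace (surveyor's) formula: 2A = Σ (x_i·y_{i+1} − x_{i+1}·y_i), indices taken mod 3.
Cross-terms: 211, 164, -202  ⇒  Σ = 173
Signed area = Σ/2 = 86.5 (positive ⇒ counter-clockwise traversal).

86.5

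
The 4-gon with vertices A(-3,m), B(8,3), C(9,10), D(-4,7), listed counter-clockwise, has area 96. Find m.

The doubled signed area Σ (x_i y_{i+1} − x_{i+1} y_i) is linear in m.
With m=0 it equals 168; the coefficient of m is -12 (from the two edges through A).
So -12·m + 168 = 2·96 = 192 ⇒ m = -2.

-2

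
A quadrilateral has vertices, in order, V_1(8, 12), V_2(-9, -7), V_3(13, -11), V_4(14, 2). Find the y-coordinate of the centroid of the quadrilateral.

-442/287

Apply the shoelace formula. First the cross-terms c_i = x_i·y_{i+1} − x_{i+1}·y_i:
  52, 190, 180, 152  ⇒  2A = 574, A = 287.
Then Σ (y_i + y_{i+1})·c_i = -2652, so ȳ = -2652 / (6·287) = -442/287.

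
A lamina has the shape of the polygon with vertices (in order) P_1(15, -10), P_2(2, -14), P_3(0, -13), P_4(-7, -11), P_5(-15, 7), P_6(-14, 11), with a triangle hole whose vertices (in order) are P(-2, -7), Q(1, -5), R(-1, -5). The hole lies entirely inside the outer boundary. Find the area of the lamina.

Outer boundary:
P_1→P_2: (15)(-14) − (2)(-10) = -190
P_2→P_3: (2)(-13) − (0)(-14) = -26
P_3→P_4: (0)(-11) − (-7)(-13) = -91
P_4→P_5: (-7)(7) − (-15)(-11) = -214
P_5→P_6: (-15)(11) − (-14)(7) = -67
P_6→P_1: (-14)(-10) − (15)(11) = -25
Σ = -613
Area = |Σ|/2 = 306.5.
Hole:
Apply the surveyor's formula: 2A = Σ (x_i·y_{i+1} − x_{i+1}·y_i), indices taken mod 3.
Cross-terms: 17, -10, -3  ⇒  Σ = 4
Area = |Σ|/2 = 2.
Net area = 306.5 − 2 = 304.5.

304.5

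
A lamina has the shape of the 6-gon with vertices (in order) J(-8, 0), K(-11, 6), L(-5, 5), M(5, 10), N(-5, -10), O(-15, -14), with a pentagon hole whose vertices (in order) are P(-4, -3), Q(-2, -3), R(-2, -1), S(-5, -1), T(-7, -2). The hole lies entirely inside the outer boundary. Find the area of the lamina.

Outer boundary:
Apply Gauss's area formula: 2A = Σ (x_i·y_{i+1} − x_{i+1}·y_i), indices taken mod 6.
Σ = (-48) + (-25) + (-75) + (0) + (-80) + (-112) = -340
Area = |Σ|/2 = 170.
Hole:
P→Q: (-4)(-3) − (-2)(-3) = 6
Q→R: (-2)(-1) − (-2)(-3) = -4
R→S: (-2)(-1) − (-5)(-1) = -3
S→T: (-5)(-2) − (-7)(-1) = 3
T→P: (-7)(-3) − (-4)(-2) = 13
Σ = 15
Area = |Σ|/2 = 7.5.
Net area = 170 − 7.5 = 162.5.

162.5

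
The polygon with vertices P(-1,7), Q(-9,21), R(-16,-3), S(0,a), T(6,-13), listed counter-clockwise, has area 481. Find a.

The doubled signed area Σ (x_i y_{i+1} − x_{i+1} y_i) is linear in a.
With a=0 it equals 434; the coefficient of a is -22 (from the two edges through S).
So -22·a + 434 = 2·481 = 962 ⇒ a = -24.

-24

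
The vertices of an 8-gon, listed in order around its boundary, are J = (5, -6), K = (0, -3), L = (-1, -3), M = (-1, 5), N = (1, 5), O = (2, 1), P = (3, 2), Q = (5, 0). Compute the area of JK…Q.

42

Σ = (-15) + (-3) + (-8) + (-10) + (-9) + (1) + (-10) + (-30) = -84
Area = |Σ|/2 = 42.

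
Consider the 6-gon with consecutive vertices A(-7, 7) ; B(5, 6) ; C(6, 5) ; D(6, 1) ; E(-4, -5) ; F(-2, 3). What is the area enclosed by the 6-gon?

Apply the shoelace (surveyor's) formula: 2A = Σ (x_i·y_{i+1} − x_{i+1}·y_i), indices taken mod 6.
Σ = (-77) + (-11) + (-24) + (-26) + (-22) + (7) = -153
Area = |Σ|/2 = 76.5.

76.5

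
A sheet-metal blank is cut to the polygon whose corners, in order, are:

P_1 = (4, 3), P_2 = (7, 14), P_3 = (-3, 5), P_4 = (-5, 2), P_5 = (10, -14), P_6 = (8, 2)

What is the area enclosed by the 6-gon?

P_1→P_2: (4)(14) − (7)(3) = 35
P_2→P_3: (7)(5) − (-3)(14) = 77
P_3→P_4: (-3)(2) − (-5)(5) = 19
P_4→P_5: (-5)(-14) − (10)(2) = 50
P_5→P_6: (10)(2) − (8)(-14) = 132
P_6→P_1: (8)(3) − (4)(2) = 16
Σ = 329
Area = |Σ|/2 = 164.5.

164.5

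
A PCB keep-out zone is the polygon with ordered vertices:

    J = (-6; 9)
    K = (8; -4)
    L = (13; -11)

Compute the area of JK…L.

Σ = (-48) + (-36) + (51) = -33
Area = |Σ|/2 = 16.5.

16.5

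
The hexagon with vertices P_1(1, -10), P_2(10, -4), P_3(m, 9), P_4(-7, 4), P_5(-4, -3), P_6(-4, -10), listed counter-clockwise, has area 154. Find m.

-7

The doubled signed area Σ (x_i y_{i+1} − x_{i+1} y_i) is linear in m.
With m=0 it equals 364; the coefficient of m is 8 (from the two edges through P_3).
So 8·m + 364 = 2·154 = 308 ⇒ m = -7.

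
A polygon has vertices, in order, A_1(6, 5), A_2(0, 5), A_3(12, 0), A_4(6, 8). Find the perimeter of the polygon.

32

|A_1A_2| = √((-6)² + (0)²) = √36 = 6
|A_2A_3| = √((12)² + (-5)²) = √169 = 13
|A_3A_4| = √((-6)² + (8)²) = √100 = 10
|A_4A_1| = √((0)² + (-3)²) = √9 = 3
Perimeter = 6 + 13 + 10 + 3 = 32.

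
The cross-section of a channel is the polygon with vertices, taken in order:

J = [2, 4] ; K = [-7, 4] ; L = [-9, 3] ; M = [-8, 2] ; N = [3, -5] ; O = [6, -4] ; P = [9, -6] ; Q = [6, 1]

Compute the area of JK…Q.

Apply the shoelace (surveyor's) formula: 2A = Σ (x_i·y_{i+1} − x_{i+1}·y_i), indices taken mod 8.
Σ = (36) + (15) + (6) + (34) + (18) + (0) + (45) + (22) = 176
Area = |Σ|/2 = 88.

88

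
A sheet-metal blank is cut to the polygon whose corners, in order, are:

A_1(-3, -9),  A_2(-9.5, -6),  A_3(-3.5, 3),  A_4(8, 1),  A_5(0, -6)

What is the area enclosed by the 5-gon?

105.25

Apply the shoelace (surveyor's) formula: 2A = Σ (x_i·y_{i+1} − x_{i+1}·y_i), indices taken mod 5.
A_1→A_2: (-3)(-6) − (-9.5)(-9) = -67.5
A_2→A_3: (-9.5)(3) − (-3.5)(-6) = -49.5
A_3→A_4: (-3.5)(1) − (8)(3) = -27.5
A_4→A_5: (8)(-6) − (0)(1) = -48
A_5→A_1: (0)(-9) − (-3)(-6) = -18
Σ = -210.5
Area = |Σ|/2 = 105.25.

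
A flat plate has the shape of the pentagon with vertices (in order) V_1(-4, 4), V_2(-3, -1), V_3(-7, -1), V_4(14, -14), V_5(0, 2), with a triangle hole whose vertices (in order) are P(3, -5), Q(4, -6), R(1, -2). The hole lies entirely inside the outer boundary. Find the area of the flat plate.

Outer boundary:
Apply the surveyor's formula: 2A = Σ (x_i·y_{i+1} − x_{i+1}·y_i), indices taken mod 5.
V_1→V_2: (-4)(-1) − (-3)(4) = 16
V_2→V_3: (-3)(-1) − (-7)(-1) = -4
V_3→V_4: (-7)(-14) − (14)(-1) = 112
V_4→V_5: (14)(2) − (0)(-14) = 28
V_5→V_1: (0)(4) − (-4)(2) = 8
Σ = 160
Area = |Σ|/2 = 80.
Hole:
P→Q: (3)(-6) − (4)(-5) = 2
Q→R: (4)(-2) − (1)(-6) = -2
R→P: (1)(-5) − (3)(-2) = 1
Σ = 1
Area = |Σ|/2 = 0.5.
Net area = 80 − 0.5 = 79.5.

79.5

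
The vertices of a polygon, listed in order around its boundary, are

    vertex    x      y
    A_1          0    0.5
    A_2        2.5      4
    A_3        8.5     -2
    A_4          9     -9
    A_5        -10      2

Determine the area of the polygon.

87.875

Apply the surveyor's formula: 2A = Σ (x_i·y_{i+1} − x_{i+1}·y_i), indices taken mod 5.
Cross-terms: -1.25, -39, -58.5, -72, -5  ⇒  Σ = -175.75
Area = |Σ|/2 = 87.875.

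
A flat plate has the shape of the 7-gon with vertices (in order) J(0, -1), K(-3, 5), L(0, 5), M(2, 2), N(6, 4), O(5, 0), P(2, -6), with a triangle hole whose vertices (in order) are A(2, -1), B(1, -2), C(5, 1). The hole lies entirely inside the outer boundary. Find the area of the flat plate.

Outer boundary:
Apply the shoelace formula: 2A = Σ (x_i·y_{i+1} − x_{i+1}·y_i), indices taken mod 7.
Cross-terms: -3, -15, -10, -4, -20, -30, -2  ⇒  Σ = -84
Area = |Σ|/2 = 42.
Hole:
Σ = (-3) + (11) + (-7) = 1
Area = |Σ|/2 = 0.5.
Net area = 42 − 0.5 = 41.5.

41.5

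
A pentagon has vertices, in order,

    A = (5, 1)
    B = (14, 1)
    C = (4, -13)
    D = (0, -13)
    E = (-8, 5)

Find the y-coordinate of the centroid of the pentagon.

-175/48

Apply the surveyor's formula. First the cross-terms c_i = x_i·y_{i+1} − x_{i+1}·y_i:
  -9, -186, -52, -104, -33  ⇒  2A = -384, A = -192.
Then Σ (y_i + y_{i+1})·c_i = 4200, so ȳ = 4200 / (6·(-192)) = -175/48.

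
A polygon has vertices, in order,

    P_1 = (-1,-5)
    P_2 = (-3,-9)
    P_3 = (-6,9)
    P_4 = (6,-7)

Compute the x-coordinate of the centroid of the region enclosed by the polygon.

-71/51

Apply Gauss's area formula. First the cross-terms c_i = x_i·y_{i+1} − x_{i+1}·y_i:
  -6, -81, -12, -37  ⇒  2A = -136, A = -68.
Then Σ (x_i + x_{i+1})·c_i = 568, so x̄ = 568 / (6·(-68)) = -71/51.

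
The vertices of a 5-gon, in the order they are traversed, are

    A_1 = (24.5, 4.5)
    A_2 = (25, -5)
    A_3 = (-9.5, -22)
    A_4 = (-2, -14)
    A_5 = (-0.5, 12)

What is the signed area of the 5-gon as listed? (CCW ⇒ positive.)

Σ = (-235) + (-597.5) + (89) + (-31) + (-296.25) = -1070.75
Signed area = Σ/2 = -535.375 (negative ⇒ clockwise traversal).

-535.375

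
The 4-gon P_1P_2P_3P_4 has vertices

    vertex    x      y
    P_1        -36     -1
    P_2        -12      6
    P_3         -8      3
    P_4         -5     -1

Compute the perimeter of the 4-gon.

66

|P_1P_2| = √((24)² + (7)²) = √625 = 25
|P_2P_3| = √((4)² + (-3)²) = √25 = 5
|P_3P_4| = √((3)² + (-4)²) = √25 = 5
|P_4P_1| = √((-31)² + (0)²) = √961 = 31
Perimeter = 25 + 5 + 5 + 31 = 66.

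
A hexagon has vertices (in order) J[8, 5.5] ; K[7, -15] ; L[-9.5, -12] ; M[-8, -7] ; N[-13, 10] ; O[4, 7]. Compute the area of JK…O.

Σ = (-158.5) + (-226.5) + (-29.5) + (-171) + (-131) + (-34) = -750.5
Area = |Σ|/2 = 375.25.

375.25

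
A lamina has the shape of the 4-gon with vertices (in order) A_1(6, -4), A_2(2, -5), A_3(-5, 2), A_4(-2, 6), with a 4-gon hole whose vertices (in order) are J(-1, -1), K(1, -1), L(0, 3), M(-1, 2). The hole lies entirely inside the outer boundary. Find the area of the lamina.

Outer boundary:
Σ = (-22) + (-21) + (-26) + (-28) = -97
Area = |Σ|/2 = 48.5.
Hole:
Apply Gauss's area formula: 2A = Σ (x_i·y_{i+1} − x_{i+1}·y_i), indices taken mod 4.
J→K: (-1)(-1) − (1)(-1) = 2
K→L: (1)(3) − (0)(-1) = 3
L→M: (0)(2) − (-1)(3) = 3
M→J: (-1)(-1) − (-1)(2) = 3
Σ = 11
Area = |Σ|/2 = 5.5.
Net area = 48.5 − 5.5 = 43.

43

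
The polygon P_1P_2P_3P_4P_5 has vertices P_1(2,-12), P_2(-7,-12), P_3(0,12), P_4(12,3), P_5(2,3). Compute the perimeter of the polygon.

|P_1P_2| = √((-9)² + (0)²) = √81 = 9
|P_2P_3| = √((7)² + (24)²) = √625 = 25
|P_3P_4| = √((12)² + (-9)²) = √225 = 15
|P_4P_5| = √((-10)² + (0)²) = √100 = 10
|P_5P_1| = √((0)² + (-15)²) = √225 = 15
Perimeter = 9 + 25 + 15 + 10 + 15 = 74.

74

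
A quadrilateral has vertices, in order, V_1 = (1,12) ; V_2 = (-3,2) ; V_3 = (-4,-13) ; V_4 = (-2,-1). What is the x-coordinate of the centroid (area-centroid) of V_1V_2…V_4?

Apply the shoelace (surveyor's) formula. First the cross-terms c_i = x_i·y_{i+1} − x_{i+1}·y_i:
  38, 47, -22, -23  ⇒  2A = 40, A = 20.
Then Σ (x_i + x_{i+1})·c_i = -250, so x̄ = -250 / (6·20) = -25/12.

-25/12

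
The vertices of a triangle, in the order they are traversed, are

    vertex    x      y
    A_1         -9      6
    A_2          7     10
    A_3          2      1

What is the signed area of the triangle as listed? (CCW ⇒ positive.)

Σ = (-132) + (-13) + (21) = -124
Signed area = Σ/2 = -62 (negative ⇒ clockwise traversal).

-62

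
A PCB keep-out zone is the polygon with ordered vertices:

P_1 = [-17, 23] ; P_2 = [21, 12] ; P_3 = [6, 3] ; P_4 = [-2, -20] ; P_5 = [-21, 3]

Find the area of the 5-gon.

P_1→P_2: (-17)(12) − (21)(23) = -687
P_2→P_3: (21)(3) − (6)(12) = -9
P_3→P_4: (6)(-20) − (-2)(3) = -114
P_4→P_5: (-2)(3) − (-21)(-20) = -426
P_5→P_1: (-21)(23) − (-17)(3) = -432
Σ = -1668
Area = |Σ|/2 = 834.

834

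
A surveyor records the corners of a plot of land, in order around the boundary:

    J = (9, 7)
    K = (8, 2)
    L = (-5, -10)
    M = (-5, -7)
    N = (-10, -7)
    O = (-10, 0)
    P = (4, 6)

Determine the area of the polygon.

Apply Gauss's area formula: 2A = Σ (x_i·y_{i+1} − x_{i+1}·y_i), indices taken mod 7.
Σ = (-38) + (-70) + (-15) + (-35) + (-70) + (-60) + (-26) = -314
Area = |Σ|/2 = 157.

157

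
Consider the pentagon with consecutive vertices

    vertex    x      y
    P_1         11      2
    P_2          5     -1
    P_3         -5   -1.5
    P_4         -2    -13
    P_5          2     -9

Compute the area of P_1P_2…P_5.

87.75

Apply the shoelace (surveyor's) formula: 2A = Σ (x_i·y_{i+1} − x_{i+1}·y_i), indices taken mod 5.
P_1→P_2: (11)(-1) − (5)(2) = -21
P_2→P_3: (5)(-1.5) − (-5)(-1) = -12.5
P_3→P_4: (-5)(-13) − (-2)(-1.5) = 62
P_4→P_5: (-2)(-9) − (2)(-13) = 44
P_5→P_1: (2)(2) − (11)(-9) = 103
Σ = 175.5
Area = |Σ|/2 = 87.75.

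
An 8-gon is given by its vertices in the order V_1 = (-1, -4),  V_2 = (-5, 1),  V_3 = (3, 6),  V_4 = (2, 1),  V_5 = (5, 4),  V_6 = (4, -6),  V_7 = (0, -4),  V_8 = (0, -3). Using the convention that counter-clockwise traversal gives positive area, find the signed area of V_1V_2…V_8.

Apply Gauss's area formula: 2A = Σ (x_i·y_{i+1} − x_{i+1}·y_i), indices taken mod 8.
Σ = (-21) + (-33) + (-9) + (3) + (-46) + (-16) + (0) + (-3) = -125
Signed area = Σ/2 = -62.5 (negative ⇒ clockwise traversal).

-62.5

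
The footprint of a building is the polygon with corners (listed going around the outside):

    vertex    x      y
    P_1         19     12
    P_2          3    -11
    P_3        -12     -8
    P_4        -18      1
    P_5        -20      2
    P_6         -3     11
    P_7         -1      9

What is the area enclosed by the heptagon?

493

Apply the shoelace formula: 2A = Σ (x_i·y_{i+1} − x_{i+1}·y_i), indices taken mod 7.
P_1→P_2: (19)(-11) − (3)(12) = -245
P_2→P_3: (3)(-8) − (-12)(-11) = -156
P_3→P_4: (-12)(1) − (-18)(-8) = -156
P_4→P_5: (-18)(2) − (-20)(1) = -16
P_5→P_6: (-20)(11) − (-3)(2) = -214
P_6→P_7: (-3)(9) − (-1)(11) = -16
P_7→P_1: (-1)(12) − (19)(9) = -183
Σ = -986
Area = |Σ|/2 = 493.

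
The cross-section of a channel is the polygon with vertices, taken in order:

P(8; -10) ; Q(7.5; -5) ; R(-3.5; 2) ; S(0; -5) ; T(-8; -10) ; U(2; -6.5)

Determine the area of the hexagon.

Apply the shoelace (surveyor's) formula: 2A = Σ (x_i·y_{i+1} − x_{i+1}·y_i), indices taken mod 6.
Σ = (35) + (-2.5) + (17.5) + (-40) + (72) + (32) = 114
Area = |Σ|/2 = 57.

57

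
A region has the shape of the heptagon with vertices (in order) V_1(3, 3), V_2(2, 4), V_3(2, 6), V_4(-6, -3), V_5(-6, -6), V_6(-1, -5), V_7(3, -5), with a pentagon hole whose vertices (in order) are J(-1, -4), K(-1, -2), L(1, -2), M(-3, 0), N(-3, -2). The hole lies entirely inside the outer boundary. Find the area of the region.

Outer boundary:
Σ = (6) + (4) + (30) + (18) + (24) + (20) + (24) = 126
Area = |Σ|/2 = 63.
Hole:
Apply the shoelace formula: 2A = Σ (x_i·y_{i+1} − x_{i+1}·y_i), indices taken mod 5.
Cross-terms: -2, 4, -6, 6, 10  ⇒  Σ = 12
Area = |Σ|/2 = 6.
Net area = 63 − 6 = 57.

57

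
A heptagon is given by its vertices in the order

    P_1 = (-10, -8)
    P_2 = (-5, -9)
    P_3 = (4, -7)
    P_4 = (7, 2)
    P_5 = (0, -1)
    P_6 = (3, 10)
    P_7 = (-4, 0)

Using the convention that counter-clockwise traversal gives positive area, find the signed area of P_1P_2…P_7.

Apply the shoelace formula: 2A = Σ (x_i·y_{i+1} − x_{i+1}·y_i), indices taken mod 7.
P_1→P_2: (-10)(-9) − (-5)(-8) = 50
P_2→P_3: (-5)(-7) − (4)(-9) = 71
P_3→P_4: (4)(2) − (7)(-7) = 57
P_4→P_5: (7)(-1) − (0)(2) = -7
P_5→P_6: (0)(10) − (3)(-1) = 3
P_6→P_7: (3)(0) − (-4)(10) = 40
P_7→P_1: (-4)(-8) − (-10)(0) = 32
Σ = 246
Signed area = Σ/2 = 123 (positive ⇒ counter-clockwise traversal).

123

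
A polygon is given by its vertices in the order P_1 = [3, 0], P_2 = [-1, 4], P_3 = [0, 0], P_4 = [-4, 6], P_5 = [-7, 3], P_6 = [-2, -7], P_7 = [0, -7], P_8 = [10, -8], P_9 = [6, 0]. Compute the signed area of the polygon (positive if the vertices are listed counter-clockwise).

114.5

Apply Gauss's area formula: 2A = Σ (x_i·y_{i+1} − x_{i+1}·y_i), indices taken mod 9.
Cross-terms: 12, 0, 0, 30, 55, 14, 70, 48, 0  ⇒  Σ = 229
Signed area = Σ/2 = 114.5 (positive ⇒ counter-clockwise traversal).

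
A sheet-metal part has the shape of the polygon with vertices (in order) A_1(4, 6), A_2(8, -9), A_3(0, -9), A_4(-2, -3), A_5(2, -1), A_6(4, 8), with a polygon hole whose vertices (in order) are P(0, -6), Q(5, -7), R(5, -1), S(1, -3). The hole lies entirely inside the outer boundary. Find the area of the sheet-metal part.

57

Outer boundary:
A_1→A_2: (4)(-9) − (8)(6) = -84
A_2→A_3: (8)(-9) − (0)(-9) = -72
A_3→A_4: (0)(-3) − (-2)(-9) = -18
A_4→A_5: (-2)(-1) − (2)(-3) = 8
A_5→A_6: (2)(8) − (4)(-1) = 20
A_6→A_1: (4)(6) − (4)(8) = -8
Σ = -154
Area = |Σ|/2 = 77.
Hole:
Apply the shoelace formula: 2A = Σ (x_i·y_{i+1} − x_{i+1}·y_i), indices taken mod 4.
Σ = (30) + (30) + (-14) + (-6) = 40
Area = |Σ|/2 = 20.
Net area = 77 − 20 = 57.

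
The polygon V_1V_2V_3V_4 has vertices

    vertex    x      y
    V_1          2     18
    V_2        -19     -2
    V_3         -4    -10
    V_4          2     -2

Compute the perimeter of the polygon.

76

|V_1V_2| = √((-21)² + (-20)²) = √841 = 29
|V_2V_3| = √((15)² + (-8)²) = √289 = 17
|V_3V_4| = √((6)² + (8)²) = √100 = 10
|V_4V_1| = √((0)² + (20)²) = √400 = 20
Perimeter = 29 + 17 + 10 + 20 = 76.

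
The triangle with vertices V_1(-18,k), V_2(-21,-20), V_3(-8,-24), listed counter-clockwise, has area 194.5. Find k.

9

The doubled signed area Σ (x_i y_{i+1} − x_{i+1} y_i) is linear in k.
With k=0 it equals 272; the coefficient of k is 13 (from the two edges through V_1).
So 13·k + 272 = 2·194.5 = 389 ⇒ k = 9.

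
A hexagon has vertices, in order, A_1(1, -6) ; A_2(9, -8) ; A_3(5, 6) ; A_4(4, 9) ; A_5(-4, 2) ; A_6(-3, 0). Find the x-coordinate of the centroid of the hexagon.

Apply the surveyor's formula. First the cross-terms c_i = x_i·y_{i+1} − x_{i+1}·y_i:
  46, 94, 21, 44, 6, 18  ⇒  2A = 229, A = 114.5.
Then Σ (x_i + x_{i+1})·c_i = 1887, so x̄ = 1887 / (6·114.5) = 629/229.

629/229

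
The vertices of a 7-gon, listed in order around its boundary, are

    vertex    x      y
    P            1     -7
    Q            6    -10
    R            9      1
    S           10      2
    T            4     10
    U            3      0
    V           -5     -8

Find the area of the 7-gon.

Apply the shoelace formula: 2A = Σ (x_i·y_{i+1} − x_{i+1}·y_i), indices taken mod 7.
Σ = (32) + (96) + (8) + (92) + (-30) + (-24) + (43) = 217
Area = |Σ|/2 = 108.5.

108.5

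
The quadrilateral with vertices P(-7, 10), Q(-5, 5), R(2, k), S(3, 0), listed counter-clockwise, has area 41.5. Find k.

The doubled signed area Σ (x_i y_{i+1} − x_{i+1} y_i) is linear in k.
With k=0 it equals 35; the coefficient of k is -8 (from the two edges through R).
So -8·k + 35 = 2·41.5 = 83 ⇒ k = -6.

-6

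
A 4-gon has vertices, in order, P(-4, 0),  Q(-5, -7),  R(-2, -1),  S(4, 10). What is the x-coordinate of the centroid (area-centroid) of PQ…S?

Apply Gauss's area formula. First the cross-terms c_i = x_i·y_{i+1} − x_{i+1}·y_i:
  28, -9, -16, 40  ⇒  2A = 43, A = 21.5.
Then Σ (x_i + x_{i+1})·c_i = -221, so x̄ = -221 / (6·21.5) = -221/129.

-221/129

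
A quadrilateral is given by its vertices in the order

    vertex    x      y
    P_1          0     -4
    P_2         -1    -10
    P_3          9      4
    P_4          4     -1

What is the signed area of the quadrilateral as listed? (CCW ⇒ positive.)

20.5

Apply Gauss's area formula: 2A = Σ (x_i·y_{i+1} − x_{i+1}·y_i), indices taken mod 4.
Cross-terms: -4, 86, -25, -16  ⇒  Σ = 41
Signed area = Σ/2 = 20.5 (positive ⇒ counter-clockwise traversal).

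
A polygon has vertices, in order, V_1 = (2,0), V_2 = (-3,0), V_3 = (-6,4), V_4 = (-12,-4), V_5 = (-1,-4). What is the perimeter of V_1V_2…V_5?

36

|V_1V_2| = √((-5)² + (0)²) = √25 = 5
|V_2V_3| = √((-3)² + (4)²) = √25 = 5
|V_3V_4| = √((-6)² + (-8)²) = √100 = 10
|V_4V_5| = √((11)² + (0)²) = √121 = 11
|V_5V_1| = √((3)² + (4)²) = √25 = 5
Perimeter = 5 + 5 + 10 + 11 + 5 = 36.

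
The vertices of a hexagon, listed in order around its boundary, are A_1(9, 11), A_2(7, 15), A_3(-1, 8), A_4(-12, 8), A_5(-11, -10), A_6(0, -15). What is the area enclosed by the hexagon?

362.5

Cross-terms: 58, 71, 88, 208, 165, 135  ⇒  Σ = 725
Area = |Σ|/2 = 362.5.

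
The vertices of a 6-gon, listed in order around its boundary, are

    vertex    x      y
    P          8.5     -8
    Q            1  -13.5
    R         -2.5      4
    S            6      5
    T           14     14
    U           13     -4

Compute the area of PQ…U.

Apply the surveyor's formula: 2A = Σ (x_i·y_{i+1} − x_{i+1}·y_i), indices taken mod 6.
Σ = (-106.75) + (-29.75) + (-36.5) + (14) + (-238) + (-70) = -467
Area = |Σ|/2 = 233.5.

233.5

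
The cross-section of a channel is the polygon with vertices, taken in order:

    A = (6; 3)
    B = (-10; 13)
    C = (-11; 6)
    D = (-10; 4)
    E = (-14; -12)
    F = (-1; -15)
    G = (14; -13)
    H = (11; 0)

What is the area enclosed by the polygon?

Σ = (108) + (83) + (16) + (176) + (198) + (223) + (143) + (33) = 980
Area = |Σ|/2 = 490.

490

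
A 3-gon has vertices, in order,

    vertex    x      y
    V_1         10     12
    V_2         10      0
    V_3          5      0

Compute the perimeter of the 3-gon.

30

|V_1V_2| = √((0)² + (-12)²) = √144 = 12
|V_2V_3| = √((-5)² + (0)²) = √25 = 5
|V_3V_1| = √((5)² + (12)²) = √169 = 13
Perimeter = 12 + 5 + 13 = 30.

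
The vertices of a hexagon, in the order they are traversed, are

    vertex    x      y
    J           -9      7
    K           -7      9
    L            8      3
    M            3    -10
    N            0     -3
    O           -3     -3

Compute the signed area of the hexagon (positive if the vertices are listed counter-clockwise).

-140

Apply Gauss's area formula: 2A = Σ (x_i·y_{i+1} − x_{i+1}·y_i), indices taken mod 6.
J→K: (-9)(9) − (-7)(7) = -32
K→L: (-7)(3) − (8)(9) = -93
L→M: (8)(-10) − (3)(3) = -89
M→N: (3)(-3) − (0)(-10) = -9
N→O: (0)(-3) − (-3)(-3) = -9
O→J: (-3)(7) − (-9)(-3) = -48
Σ = -280
Signed area = Σ/2 = -140 (negative ⇒ clockwise traversal).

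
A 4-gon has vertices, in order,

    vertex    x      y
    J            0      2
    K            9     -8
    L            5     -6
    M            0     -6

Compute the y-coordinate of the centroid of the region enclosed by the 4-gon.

Apply Gauss's area formula. First the cross-terms c_i = x_i·y_{i+1} − x_{i+1}·y_i:
  -18, -14, -30, 0  ⇒  2A = -62, A = -31.
Then Σ (y_i + y_{i+1})·c_i = 664, so ȳ = 664 / (6·(-31)) = -332/93.

-332/93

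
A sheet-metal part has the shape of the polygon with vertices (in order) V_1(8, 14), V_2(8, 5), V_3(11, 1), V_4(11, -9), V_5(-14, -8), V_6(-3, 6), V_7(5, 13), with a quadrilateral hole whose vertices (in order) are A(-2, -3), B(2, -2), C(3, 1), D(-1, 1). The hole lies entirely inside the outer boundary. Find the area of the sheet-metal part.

313.5

Outer boundary:
Apply the shoelace formula: 2A = Σ (x_i·y_{i+1} − x_{i+1}·y_i), indices taken mod 7.
V_1→V_2: (8)(5) − (8)(14) = -72
V_2→V_3: (8)(1) − (11)(5) = -47
V_3→V_4: (11)(-9) − (11)(1) = -110
V_4→V_5: (11)(-8) − (-14)(-9) = -214
V_5→V_6: (-14)(6) − (-3)(-8) = -108
V_6→V_7: (-3)(13) − (5)(6) = -69
V_7→V_1: (5)(14) − (8)(13) = -34
Σ = -654
Area = |Σ|/2 = 327.
Hole:
Apply the shoelace (surveyor's) formula: 2A = Σ (x_i·y_{i+1} − x_{i+1}·y_i), indices taken mod 4.
Σ = (10) + (8) + (4) + (5) = 27
Area = |Σ|/2 = 13.5.
Net area = 327 − 13.5 = 313.5.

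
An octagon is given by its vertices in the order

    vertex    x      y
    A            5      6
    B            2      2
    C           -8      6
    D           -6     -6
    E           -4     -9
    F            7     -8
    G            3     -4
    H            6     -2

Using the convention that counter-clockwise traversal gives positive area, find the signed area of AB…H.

Cross-terms: -2, 28, 84, 30, 95, -4, 18, 46  ⇒  Σ = 295
Signed area = Σ/2 = 147.5 (positive ⇒ counter-clockwise traversal).

147.5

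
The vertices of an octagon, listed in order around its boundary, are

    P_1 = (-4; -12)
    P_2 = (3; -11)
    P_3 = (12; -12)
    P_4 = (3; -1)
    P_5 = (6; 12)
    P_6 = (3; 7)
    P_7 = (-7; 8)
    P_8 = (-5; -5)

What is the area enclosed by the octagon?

Apply the shoelace (surveyor's) formula: 2A = Σ (x_i·y_{i+1} − x_{i+1}·y_i), indices taken mod 8.
P_1→P_2: (-4)(-11) − (3)(-12) = 80
P_2→P_3: (3)(-12) − (12)(-11) = 96
P_3→P_4: (12)(-1) − (3)(-12) = 24
P_4→P_5: (3)(12) − (6)(-1) = 42
P_5→P_6: (6)(7) − (3)(12) = 6
P_6→P_7: (3)(8) − (-7)(7) = 73
P_7→P_8: (-7)(-5) − (-5)(8) = 75
P_8→P_1: (-5)(-12) − (-4)(-5) = 40
Σ = 436
Area = |Σ|/2 = 218.

218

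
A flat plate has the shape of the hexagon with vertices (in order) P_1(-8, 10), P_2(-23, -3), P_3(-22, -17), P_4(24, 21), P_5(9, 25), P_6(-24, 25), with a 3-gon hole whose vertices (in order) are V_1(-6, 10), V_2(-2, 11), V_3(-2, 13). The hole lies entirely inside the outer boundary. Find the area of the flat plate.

856.5

Outer boundary:
Σ = (254) + (325) + (-54) + (411) + (825) + (-40) = 1721
Area = |Σ|/2 = 860.5.
Hole:
Σ = (-46) + (-4) + (58) = 8
Area = |Σ|/2 = 4.
Net area = 860.5 − 4 = 856.5.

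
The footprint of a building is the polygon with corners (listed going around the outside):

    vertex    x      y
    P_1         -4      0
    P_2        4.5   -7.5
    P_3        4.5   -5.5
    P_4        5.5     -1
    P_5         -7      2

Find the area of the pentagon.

38.375

Apply the surveyor's formula: 2A = Σ (x_i·y_{i+1} − x_{i+1}·y_i), indices taken mod 5.
Cross-terms: 30, 9, 25.75, 4, 8  ⇒  Σ = 76.75
Area = |Σ|/2 = 38.375.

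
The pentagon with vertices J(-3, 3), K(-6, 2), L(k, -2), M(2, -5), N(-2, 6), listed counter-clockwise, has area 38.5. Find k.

Write out the shoelace sum; only the two edges meeting at L involve k:
2·Area = [((-6)·(-2) − k·2) + (k·(-5) − 2·(-2))] + 26
       = -7·k + 42 = 77
⇒ k = -5.

-5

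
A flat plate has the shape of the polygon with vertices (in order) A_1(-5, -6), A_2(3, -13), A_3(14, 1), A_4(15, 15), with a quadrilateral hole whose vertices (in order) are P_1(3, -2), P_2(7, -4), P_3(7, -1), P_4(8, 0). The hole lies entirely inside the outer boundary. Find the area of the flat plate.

216.5

Outer boundary:
Apply the shoelace (surveyor's) formula: 2A = Σ (x_i·y_{i+1} − x_{i+1}·y_i), indices taken mod 4.
Σ = (83) + (185) + (195) + (-15) = 448
Area = |Σ|/2 = 224.
Hole:
Cross-terms: 2, 21, 8, -16  ⇒  Σ = 15
Area = |Σ|/2 = 7.5.
Net area = 224 − 7.5 = 216.5.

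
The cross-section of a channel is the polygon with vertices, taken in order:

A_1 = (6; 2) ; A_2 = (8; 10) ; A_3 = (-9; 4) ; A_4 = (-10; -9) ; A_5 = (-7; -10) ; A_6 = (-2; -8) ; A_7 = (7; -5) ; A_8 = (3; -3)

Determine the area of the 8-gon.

222

Cross-terms: 44, 122, 121, 37, 36, 66, -6, 24  ⇒  Σ = 444
Area = |Σ|/2 = 222.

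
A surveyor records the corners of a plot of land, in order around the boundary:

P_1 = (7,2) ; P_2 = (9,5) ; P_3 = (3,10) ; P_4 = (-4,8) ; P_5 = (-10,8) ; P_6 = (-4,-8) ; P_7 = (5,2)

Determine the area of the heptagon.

172

Σ = (17) + (75) + (64) + (48) + (112) + (32) + (-4) = 344
Area = |Σ|/2 = 172.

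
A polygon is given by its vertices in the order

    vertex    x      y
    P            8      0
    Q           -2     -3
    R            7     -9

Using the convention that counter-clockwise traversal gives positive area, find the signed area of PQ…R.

43.5

P→Q: (8)(-3) − (-2)(0) = -24
Q→R: (-2)(-9) − (7)(-3) = 39
R→P: (7)(0) − (8)(-9) = 72
Σ = 87
Signed area = Σ/2 = 43.5 (positive ⇒ counter-clockwise traversal).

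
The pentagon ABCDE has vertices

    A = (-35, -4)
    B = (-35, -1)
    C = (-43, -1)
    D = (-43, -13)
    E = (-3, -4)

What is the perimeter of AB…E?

96

|AB| = √((0)² + (3)²) = √9 = 3
|BC| = √((-8)² + (0)²) = √64 = 8
|CD| = √((0)² + (-12)²) = √144 = 12
|DE| = √((40)² + (9)²) = √1681 = 41
|EA| = √((-32)² + (0)²) = √1024 = 32
Perimeter = 3 + 8 + 12 + 41 + 32 = 96.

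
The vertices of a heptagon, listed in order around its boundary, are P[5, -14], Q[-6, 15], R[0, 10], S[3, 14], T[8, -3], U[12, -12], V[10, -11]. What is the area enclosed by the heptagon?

188.5

Apply the shoelace formula: 2A = Σ (x_i·y_{i+1} − x_{i+1}·y_i), indices taken mod 7.
Cross-terms: -9, -60, -30, -121, -60, -12, -85  ⇒  Σ = -377
Area = |Σ|/2 = 188.5.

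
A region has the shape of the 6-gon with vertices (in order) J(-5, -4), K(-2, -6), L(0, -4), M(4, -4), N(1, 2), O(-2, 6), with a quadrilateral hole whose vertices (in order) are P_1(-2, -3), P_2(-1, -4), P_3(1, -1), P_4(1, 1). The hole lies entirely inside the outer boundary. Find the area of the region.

47.5

Outer boundary:
Apply the surveyor's formula: 2A = Σ (x_i·y_{i+1} − x_{i+1}·y_i), indices taken mod 6.
Cross-terms: 22, 8, 16, 12, 10, 38  ⇒  Σ = 106
Area = |Σ|/2 = 53.
Hole:
P_1→P_2: (-2)(-4) − (-1)(-3) = 5
P_2→P_3: (-1)(-1) − (1)(-4) = 5
P_3→P_4: (1)(1) − (1)(-1) = 2
P_4→P_1: (1)(-3) − (-2)(1) = -1
Σ = 11
Area = |Σ|/2 = 5.5.
Net area = 53 − 5.5 = 47.5.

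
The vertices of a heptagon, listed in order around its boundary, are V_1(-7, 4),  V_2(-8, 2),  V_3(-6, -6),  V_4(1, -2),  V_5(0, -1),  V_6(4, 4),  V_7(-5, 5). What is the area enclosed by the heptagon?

Cross-terms: 18, 60, 18, -1, 4, 40, 15  ⇒  Σ = 154
Area = |Σ|/2 = 77.

77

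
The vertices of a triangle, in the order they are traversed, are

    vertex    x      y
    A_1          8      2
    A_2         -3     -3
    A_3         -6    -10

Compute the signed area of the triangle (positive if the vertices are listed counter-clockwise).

Σ = (-18) + (12) + (68) = 62
Signed area = Σ/2 = 31 (positive ⇒ counter-clockwise traversal).

31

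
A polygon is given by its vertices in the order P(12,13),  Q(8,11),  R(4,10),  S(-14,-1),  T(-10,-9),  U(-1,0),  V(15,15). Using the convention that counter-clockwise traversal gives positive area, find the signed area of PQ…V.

153.5

Σ = (28) + (36) + (136) + (116) + (-9) + (-15) + (15) = 307
Signed area = Σ/2 = 153.5 (positive ⇒ counter-clockwise traversal).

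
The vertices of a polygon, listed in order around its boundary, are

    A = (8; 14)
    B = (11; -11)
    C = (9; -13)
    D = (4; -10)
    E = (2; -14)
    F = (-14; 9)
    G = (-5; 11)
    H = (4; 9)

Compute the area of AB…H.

376

Apply the surveyor's formula: 2A = Σ (x_i·y_{i+1} − x_{i+1}·y_i), indices taken mod 8.
Σ = (-242) + (-44) + (-38) + (-36) + (-178) + (-109) + (-89) + (-16) = -752
Area = |Σ|/2 = 376.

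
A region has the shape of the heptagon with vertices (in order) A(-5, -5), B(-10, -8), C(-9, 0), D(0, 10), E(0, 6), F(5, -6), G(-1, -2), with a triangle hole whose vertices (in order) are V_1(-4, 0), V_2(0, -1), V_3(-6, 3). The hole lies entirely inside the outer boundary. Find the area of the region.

Outer boundary:
Apply the surveyor's formula: 2A = Σ (x_i·y_{i+1} − x_{i+1}·y_i), indices taken mod 7.
A→B: (-5)(-8) − (-10)(-5) = -10
B→C: (-10)(0) − (-9)(-8) = -72
C→D: (-9)(10) − (0)(0) = -90
D→E: (0)(6) − (0)(10) = 0
E→F: (0)(-6) − (5)(6) = -30
F→G: (5)(-2) − (-1)(-6) = -16
G→A: (-1)(-5) − (-5)(-2) = -5
Σ = -223
Area = |Σ|/2 = 111.5.
Hole:
Σ = (4) + (-6) + (12) = 10
Area = |Σ|/2 = 5.
Net area = 111.5 − 5 = 106.5.

106.5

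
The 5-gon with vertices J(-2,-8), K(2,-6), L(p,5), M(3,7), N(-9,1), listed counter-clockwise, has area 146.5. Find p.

10

The doubled signed area Σ (x_i y_{i+1} − x_{i+1} y_i) is linear in p.
With p=0 it equals 163; the coefficient of p is 13 (from the two edges through L).
So 13·p + 163 = 2·146.5 = 293 ⇒ p = 10.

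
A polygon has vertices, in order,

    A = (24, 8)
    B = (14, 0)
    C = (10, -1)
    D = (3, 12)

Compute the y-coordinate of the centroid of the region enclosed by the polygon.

1603/267

Apply the shoelace (surveyor's) formula. First the cross-terms c_i = x_i·y_{i+1} − x_{i+1}·y_i:
  -112, -14, 123, -264  ⇒  2A = -267, A = -133.5.
Then Σ (y_i + y_{i+1})·c_i = -4809, so ȳ = -4809 / (6·(-133.5)) = 1603/267.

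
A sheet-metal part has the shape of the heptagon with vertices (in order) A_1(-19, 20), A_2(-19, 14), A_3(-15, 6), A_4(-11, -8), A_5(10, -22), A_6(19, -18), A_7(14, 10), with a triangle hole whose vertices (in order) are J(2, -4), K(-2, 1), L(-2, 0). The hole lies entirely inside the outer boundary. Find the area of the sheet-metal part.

932

Outer boundary:
Apply the surveyor's formula: 2A = Σ (x_i·y_{i+1} − x_{i+1}·y_i), indices taken mod 7.
A_1→A_2: (-19)(14) − (-19)(20) = 114
A_2→A_3: (-19)(6) − (-15)(14) = 96
A_3→A_4: (-15)(-8) − (-11)(6) = 186
A_4→A_5: (-11)(-22) − (10)(-8) = 322
A_5→A_6: (10)(-18) − (19)(-22) = 238
A_6→A_7: (19)(10) − (14)(-18) = 442
A_7→A_1: (14)(20) − (-19)(10) = 470
Σ = 1868
Area = |Σ|/2 = 934.
Hole:
Apply the surveyor's formula: 2A = Σ (x_i·y_{i+1} − x_{i+1}·y_i), indices taken mod 3.
Σ = (-6) + (2) + (8) = 4
Area = |Σ|/2 = 2.
Net area = 934 − 2 = 932.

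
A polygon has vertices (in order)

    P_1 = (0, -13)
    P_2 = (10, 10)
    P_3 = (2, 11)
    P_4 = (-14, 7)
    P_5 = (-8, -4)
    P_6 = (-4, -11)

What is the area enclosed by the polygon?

312

Apply the shoelace formula: 2A = Σ (x_i·y_{i+1} − x_{i+1}·y_i), indices taken mod 6.
Cross-terms: 130, 90, 168, 112, 72, 52  ⇒  Σ = 624
Area = |Σ|/2 = 312.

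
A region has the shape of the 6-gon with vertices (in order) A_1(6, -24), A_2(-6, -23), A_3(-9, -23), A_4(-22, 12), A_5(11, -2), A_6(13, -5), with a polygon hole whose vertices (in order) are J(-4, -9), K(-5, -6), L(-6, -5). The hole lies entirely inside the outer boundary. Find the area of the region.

Outer boundary:
Apply the shoelace formula: 2A = Σ (x_i·y_{i+1} − x_{i+1}·y_i), indices taken mod 6.
A_1→A_2: (6)(-23) − (-6)(-24) = -282
A_2→A_3: (-6)(-23) − (-9)(-23) = -69
A_3→A_4: (-9)(12) − (-22)(-23) = -614
A_4→A_5: (-22)(-2) − (11)(12) = -88
A_5→A_6: (11)(-5) − (13)(-2) = -29
A_6→A_1: (13)(-24) − (6)(-5) = -282
Σ = -1364
Area = |Σ|/2 = 682.
Hole:
Σ = (-21) + (-11) + (34) = 2
Area = |Σ|/2 = 1.
Net area = 682 − 1 = 681.

681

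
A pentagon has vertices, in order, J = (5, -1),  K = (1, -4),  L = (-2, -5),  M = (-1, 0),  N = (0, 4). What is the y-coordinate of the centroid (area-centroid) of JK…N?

-161/183

Apply the surveyor's formula. First the cross-terms c_i = x_i·y_{i+1} − x_{i+1}·y_i:
  -19, -13, -5, -4, -20  ⇒  2A = -61, A = -30.5.
Then Σ (y_i + y_{i+1})·c_i = 161, so ȳ = 161 / (6·(-30.5)) = -161/183.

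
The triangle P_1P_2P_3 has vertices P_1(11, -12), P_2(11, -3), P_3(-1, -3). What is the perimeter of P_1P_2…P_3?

36

|P_1P_2| = √((0)² + (9)²) = √81 = 9
|P_2P_3| = √((-12)² + (0)²) = √144 = 12
|P_3P_1| = √((12)² + (-9)²) = √225 = 15
Perimeter = 9 + 12 + 15 = 36.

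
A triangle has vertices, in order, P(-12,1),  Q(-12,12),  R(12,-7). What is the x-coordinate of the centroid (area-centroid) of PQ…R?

Apply the shoelace formula. First the cross-terms c_i = x_i·y_{i+1} − x_{i+1}·y_i:
  -132, -60, -72  ⇒  2A = -264, A = -132.
Then Σ (x_i + x_{i+1})·c_i = 3168, so x̄ = 3168 / (6·(-132)) = -4.

-4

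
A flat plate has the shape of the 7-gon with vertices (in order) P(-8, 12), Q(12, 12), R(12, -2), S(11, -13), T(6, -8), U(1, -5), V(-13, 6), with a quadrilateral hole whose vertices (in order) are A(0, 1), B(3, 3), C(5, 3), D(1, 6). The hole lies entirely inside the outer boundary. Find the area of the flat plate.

361

Outer boundary:
Σ = (-240) + (-168) + (-134) + (-10) + (-22) + (-59) + (-108) = -741
Area = |Σ|/2 = 370.5.
Hole:
Apply Gauss's area formula: 2A = Σ (x_i·y_{i+1} − x_{i+1}·y_i), indices taken mod 4.
Cross-terms: -3, -6, 27, 1  ⇒  Σ = 19
Area = |Σ|/2 = 9.5.
Net area = 370.5 − 9.5 = 361.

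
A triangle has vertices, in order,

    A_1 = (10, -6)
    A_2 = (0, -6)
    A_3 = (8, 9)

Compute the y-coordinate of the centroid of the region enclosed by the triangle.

-1

Apply the shoelace (surveyor's) formula. First the cross-terms c_i = x_i·y_{i+1} − x_{i+1}·y_i:
  -60, 48, -138  ⇒  2A = -150, A = -75.
Then Σ (y_i + y_{i+1})·c_i = 450, so ȳ = 450 / (6·(-75)) = -1.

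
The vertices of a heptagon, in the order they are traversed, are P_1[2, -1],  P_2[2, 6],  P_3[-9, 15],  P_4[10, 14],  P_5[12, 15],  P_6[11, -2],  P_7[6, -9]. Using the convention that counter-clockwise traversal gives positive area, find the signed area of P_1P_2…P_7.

Apply the surveyor's formula: 2A = Σ (x_i·y_{i+1} − x_{i+1}·y_i), indices taken mod 7.
P_1→P_2: (2)(6) − (2)(-1) = 14
P_2→P_3: (2)(15) − (-9)(6) = 84
P_3→P_4: (-9)(14) − (10)(15) = -276
P_4→P_5: (10)(15) − (12)(14) = -18
P_5→P_6: (12)(-2) − (11)(15) = -189
P_6→P_7: (11)(-9) − (6)(-2) = -87
P_7→P_1: (6)(-1) − (2)(-9) = 12
Σ = -460
Signed area = Σ/2 = -230 (negative ⇒ clockwise traversal).

-230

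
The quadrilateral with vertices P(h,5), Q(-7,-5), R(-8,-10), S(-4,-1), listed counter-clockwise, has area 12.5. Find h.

-3

The doubled signed area Σ (x_i y_{i+1} − x_{i+1} y_i) is linear in h.
With h=0 it equals 13; the coefficient of h is -4 (from the two edges through P).
So -4·h + 13 = 2·12.5 = 25 ⇒ h = -3.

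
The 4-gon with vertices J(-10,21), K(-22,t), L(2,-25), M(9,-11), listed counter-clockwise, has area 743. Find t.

Write out the shoelace sum; only the two edges meeting at K involve t:
2·Area = [((-10)·t − (-22)·21) + ((-22)·(-25) − 2·t)] + 282
       = -12·t + 1294 = 1486
⇒ t = -16.

-16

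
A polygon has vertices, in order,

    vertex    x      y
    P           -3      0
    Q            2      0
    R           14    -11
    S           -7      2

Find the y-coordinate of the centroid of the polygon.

-139/39

Apply the shoelace (surveyor's) formula. First the cross-terms c_i = x_i·y_{i+1} − x_{i+1}·y_i:
  0, -22, -49, 6  ⇒  2A = -65, A = -32.5.
Then Σ (y_i + y_{i+1})·c_i = 695, so ȳ = 695 / (6·(-32.5)) = -139/39.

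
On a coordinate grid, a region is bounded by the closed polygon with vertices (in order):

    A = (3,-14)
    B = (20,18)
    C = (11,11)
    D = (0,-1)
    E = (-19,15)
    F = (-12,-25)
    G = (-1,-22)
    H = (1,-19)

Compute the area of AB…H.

652

Apply the shoelace formula: 2A = Σ (x_i·y_{i+1} − x_{i+1}·y_i), indices taken mod 8.
Σ = (334) + (22) + (-11) + (-19) + (655) + (239) + (41) + (43) = 1304
Area = |Σ|/2 = 652.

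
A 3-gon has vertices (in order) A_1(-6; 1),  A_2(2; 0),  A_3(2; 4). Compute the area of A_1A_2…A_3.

16

A_1→A_2: (-6)(0) − (2)(1) = -2
A_2→A_3: (2)(4) − (2)(0) = 8
A_3→A_1: (2)(1) − (-6)(4) = 26
Σ = 32
Area = |Σ|/2 = 16.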